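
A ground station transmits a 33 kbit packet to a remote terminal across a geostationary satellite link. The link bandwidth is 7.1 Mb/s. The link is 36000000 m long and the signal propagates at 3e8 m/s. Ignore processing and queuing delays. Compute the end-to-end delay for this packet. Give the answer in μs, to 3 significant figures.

125000 μs

L = 33000 bits.
Transmission delay = L/R = 33000 / 7100000 = 4647.89 μs.
Propagation delay = d/s = 36000000 m / 300000000 m/s = 120000 μs.
Total = 125000 μs.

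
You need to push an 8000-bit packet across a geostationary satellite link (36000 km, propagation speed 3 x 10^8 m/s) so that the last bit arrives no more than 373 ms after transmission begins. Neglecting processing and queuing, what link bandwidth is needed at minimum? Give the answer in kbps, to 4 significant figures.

31.62 kbps

Propagation delay = 36000000 / 300000000 = 120 ms.
Transmission budget = 373 − 120 = 253 ms.
R ≥ L / t_tx = 8000 bits / 0.253 s = 31.62 kbps.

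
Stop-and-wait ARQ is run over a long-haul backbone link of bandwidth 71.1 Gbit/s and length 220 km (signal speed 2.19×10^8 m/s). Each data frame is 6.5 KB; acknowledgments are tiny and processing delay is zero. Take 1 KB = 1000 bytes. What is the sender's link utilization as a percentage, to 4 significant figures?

0.03639 %

t_tx = L/R = 52000/71100000000 = 7.31364e-07 s.
t_prop = 220000/219000000 = 0.00100457 s; RTT = 0.00200913 s.
Cycle = t_tx + RTT = 0.00200986 s.
Utilization = t_tx / cycle = 7.31364e-07/0.00200986 = 0.03639 %.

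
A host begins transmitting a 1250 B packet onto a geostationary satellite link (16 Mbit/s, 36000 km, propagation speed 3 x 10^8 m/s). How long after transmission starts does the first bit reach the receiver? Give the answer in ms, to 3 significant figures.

First bit experiences only propagation delay: d/s = 36000000/300000000 = 120 ms.

120 ms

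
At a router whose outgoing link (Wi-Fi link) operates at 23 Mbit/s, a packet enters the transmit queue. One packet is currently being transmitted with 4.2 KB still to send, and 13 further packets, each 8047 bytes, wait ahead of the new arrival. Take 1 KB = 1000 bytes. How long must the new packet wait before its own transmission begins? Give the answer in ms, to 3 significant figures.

Each queued packet: L/R = 64376/23000000 = 2.79896 ms.
13 queued → 36.3864 ms.
Plus remaining 33600 bits of current packet: 1.46087 ms.
Queuing delay = 37.8 ms.

37.8 ms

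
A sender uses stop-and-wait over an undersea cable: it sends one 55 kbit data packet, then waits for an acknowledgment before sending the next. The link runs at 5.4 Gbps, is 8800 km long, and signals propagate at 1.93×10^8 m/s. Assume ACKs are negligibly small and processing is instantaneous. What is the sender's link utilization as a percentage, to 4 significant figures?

t_tx = L/R = 55000/5400000000 = 1.01852e-05 s.
t_prop = 8800000/193000000 = 0.0455959 s; RTT = 0.0911917 s.
Cycle = t_tx + RTT = 0.0912019 s.
Utilization = t_tx / cycle = 1.01852e-05/0.0912019 = 0.01117 %.

0.01117 %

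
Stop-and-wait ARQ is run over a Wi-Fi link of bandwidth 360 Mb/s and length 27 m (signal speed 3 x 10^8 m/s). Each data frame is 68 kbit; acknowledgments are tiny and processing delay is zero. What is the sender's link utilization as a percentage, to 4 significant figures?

99.90 %

t_tx = L/R = 68000/360000000 = 0.000188889 s.
t_prop = 27/300000000 = 9e-08 s; RTT = 1.8e-07 s.
Cycle = t_tx + RTT = 0.000189069 s.
Utilization = t_tx / cycle = 0.000188889/0.000189069 = 99.90 %.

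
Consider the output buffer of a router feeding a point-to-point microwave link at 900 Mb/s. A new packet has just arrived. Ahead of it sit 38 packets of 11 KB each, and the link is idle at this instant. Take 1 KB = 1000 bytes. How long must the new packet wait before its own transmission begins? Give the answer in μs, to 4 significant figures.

Each queued packet: L/R = 88000/900000000 = 97.7778 μs.
38 queued → 3715.56 μs.
Queuing delay = 3716 μs.

3716 μs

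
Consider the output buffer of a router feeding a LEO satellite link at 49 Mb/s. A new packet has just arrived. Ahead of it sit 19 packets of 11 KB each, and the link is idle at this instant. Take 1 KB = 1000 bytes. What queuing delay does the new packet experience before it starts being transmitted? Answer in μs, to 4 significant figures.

Each queued packet: L/R = 88000/49000000 = 1795.92 μs.
19 queued → 34122.4 μs.
Queuing delay = 34120 μs.

34120 μs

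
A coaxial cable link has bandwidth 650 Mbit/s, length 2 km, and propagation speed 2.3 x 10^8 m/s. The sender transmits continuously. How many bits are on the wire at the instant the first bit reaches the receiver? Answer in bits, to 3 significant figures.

Propagation delay = 2000 / 2.3e+08 = 8.69565e-06 s.
BDP = R × t_prop = 650000000 × 8.69565e-06 = 5652.17 bits.

5650 bits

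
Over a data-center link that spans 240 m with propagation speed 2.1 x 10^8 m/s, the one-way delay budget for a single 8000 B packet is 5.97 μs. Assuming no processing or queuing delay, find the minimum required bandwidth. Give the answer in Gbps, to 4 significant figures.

L = 64000 bits.
Propagation delay = 240 / 210000000 = 1.14286 μs.
Transmission budget = 5.97 − 1.14286 = 4.82714 μs.
R ≥ L / t_tx = 64000 bits / 4.82714e-06 s = 13.26 Gbps.

13.26 Gbps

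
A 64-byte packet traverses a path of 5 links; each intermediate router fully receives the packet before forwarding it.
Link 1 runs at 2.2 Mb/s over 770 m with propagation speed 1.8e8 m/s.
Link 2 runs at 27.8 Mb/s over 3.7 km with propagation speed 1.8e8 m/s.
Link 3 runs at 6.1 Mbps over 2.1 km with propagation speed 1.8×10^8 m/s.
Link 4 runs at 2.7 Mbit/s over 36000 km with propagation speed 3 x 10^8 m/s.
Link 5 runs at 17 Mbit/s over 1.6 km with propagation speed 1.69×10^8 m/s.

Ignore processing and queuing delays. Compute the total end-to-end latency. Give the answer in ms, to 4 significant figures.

120.6 ms

L = 64 × 8 = 512 bits.
Transmission delays (L/R per hop): 0.232727, 0.0184173, 0.0839344, 0.18963, 0.0301176 ms; sum = 0.554826 ms.
Propagation delays (d/s per hop): 0.00427778, 0.0205556, 0.0116667, 120, 0.00946746 ms; sum = 120.046 ms.
End-to-end = 120.6 ms.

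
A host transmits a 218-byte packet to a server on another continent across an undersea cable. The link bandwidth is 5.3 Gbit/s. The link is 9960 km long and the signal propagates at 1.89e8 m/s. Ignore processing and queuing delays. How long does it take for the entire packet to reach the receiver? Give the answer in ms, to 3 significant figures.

L = 218 × 8 = 1744 bits.
Transmission delay = L/R = 1744 / 5300000000 = 0.000329057 ms.
Propagation delay = d/s = 9960000 m / 189000000 m/s = 52.6984 ms.
Total = 52.7 ms.

52.7 ms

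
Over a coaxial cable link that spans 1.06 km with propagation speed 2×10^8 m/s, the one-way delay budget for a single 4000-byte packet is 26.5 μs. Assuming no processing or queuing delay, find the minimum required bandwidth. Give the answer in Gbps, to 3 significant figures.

L = 32000 bits.
Propagation delay = 1060 / 200000000 = 5.3 μs.
Transmission budget = 26.5 − 5.3 = 21.2 μs.
R ≥ L / t_tx = 32000 bits / 2.12e-05 s = 1.51 Gbps.

1.51 Gbps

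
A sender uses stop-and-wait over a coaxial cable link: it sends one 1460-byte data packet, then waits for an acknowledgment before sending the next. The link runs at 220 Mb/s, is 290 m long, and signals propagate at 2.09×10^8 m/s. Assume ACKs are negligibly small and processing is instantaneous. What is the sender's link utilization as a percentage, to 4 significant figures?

t_tx = L/R = 11680/220000000 = 5.30909e-05 s.
t_prop = 290/209000000 = 1.38756e-06 s; RTT = 2.77512e-06 s.
Cycle = t_tx + RTT = 5.5866e-05 s.
Utilization = t_tx / cycle = 5.30909e-05/5.5866e-05 = 95.03 %.

95.03 %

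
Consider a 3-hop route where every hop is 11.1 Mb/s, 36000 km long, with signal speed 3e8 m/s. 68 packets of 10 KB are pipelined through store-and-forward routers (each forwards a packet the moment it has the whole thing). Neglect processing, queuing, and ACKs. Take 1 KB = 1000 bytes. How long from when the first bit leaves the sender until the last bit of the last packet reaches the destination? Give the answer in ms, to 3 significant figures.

865 ms

Per-hop transmission t_tx = L/R = 80000/11100000 = 7.20721 ms.
Per-hop propagation t_prop = 36000000/300000000 = 120 ms.
Pipeline fill: first packet needs 3·t_tx to clear all hops; remaining 67 packets each add one t_tx.
Total = (3+68-1)·t_tx + 3·t_prop = 70·7.20721 + 3·120 = 865 ms.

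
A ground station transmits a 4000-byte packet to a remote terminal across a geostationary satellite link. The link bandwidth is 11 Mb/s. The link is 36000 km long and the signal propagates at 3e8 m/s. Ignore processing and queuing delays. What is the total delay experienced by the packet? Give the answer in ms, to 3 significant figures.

123 ms

L = 4000 × 8 = 32000 bits.
Transmission delay = L/R = 32000 / 11000000 = 2.90909 ms.
Propagation delay = d/s = 36000000 m / 300000000 m/s = 120 ms.
Total = 123 ms.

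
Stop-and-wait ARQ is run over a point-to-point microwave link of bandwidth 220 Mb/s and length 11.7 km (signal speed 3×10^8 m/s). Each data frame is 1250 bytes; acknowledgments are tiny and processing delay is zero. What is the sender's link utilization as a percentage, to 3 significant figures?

36.8 %

t_tx = L/R = 10000/220000000 = 4.54545e-05 s.
t_prop = 11700/300000000 = 3.9e-05 s; RTT = 7.8e-05 s.
Cycle = t_tx + RTT = 0.000123455 s.
Utilization = t_tx / cycle = 4.54545e-05/0.000123455 = 36.8 %.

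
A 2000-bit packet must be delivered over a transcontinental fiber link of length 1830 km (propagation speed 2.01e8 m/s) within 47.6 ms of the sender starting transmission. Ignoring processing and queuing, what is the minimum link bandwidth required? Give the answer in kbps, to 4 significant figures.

Propagation delay = 1830000 / 2.01e+08 = 9.10448 ms.
Transmission budget = 47.6 − 9.10448 = 38.4955 ms.
R ≥ L / t_tx = 2000 bits / 0.0384955 s = 51.95 kbps.

51.95 kbps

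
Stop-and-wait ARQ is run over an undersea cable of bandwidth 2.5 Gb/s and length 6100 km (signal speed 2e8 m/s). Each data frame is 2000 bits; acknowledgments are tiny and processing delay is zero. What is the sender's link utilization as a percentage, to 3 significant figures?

0.00131 %

t_tx = L/R = 2000/2500000000 = 8e-07 s.
t_prop = 6100000/200000000 = 0.0305 s; RTT = 0.061 s.
Cycle = t_tx + RTT = 0.0610008 s.
Utilization = t_tx / cycle = 8e-07/0.0610008 = 0.00131 %.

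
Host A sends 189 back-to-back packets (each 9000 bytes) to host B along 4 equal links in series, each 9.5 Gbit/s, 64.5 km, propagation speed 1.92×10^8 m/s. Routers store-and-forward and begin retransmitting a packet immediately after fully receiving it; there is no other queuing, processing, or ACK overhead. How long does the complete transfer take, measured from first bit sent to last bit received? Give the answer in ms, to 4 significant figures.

Per-hop transmission t_tx = L/R = 72000/9500000000 = 0.00757895 ms.
Per-hop propagation t_prop = 64500/192000000 = 0.335938 ms.
Pipeline fill: first packet needs 4·t_tx to clear all hops; remaining 188 packets each add one t_tx.
Total = (4+189-1)·t_tx + 4·t_prop = 192·0.00757895 + 4·0.335938 = 2.799 ms.

2.799 ms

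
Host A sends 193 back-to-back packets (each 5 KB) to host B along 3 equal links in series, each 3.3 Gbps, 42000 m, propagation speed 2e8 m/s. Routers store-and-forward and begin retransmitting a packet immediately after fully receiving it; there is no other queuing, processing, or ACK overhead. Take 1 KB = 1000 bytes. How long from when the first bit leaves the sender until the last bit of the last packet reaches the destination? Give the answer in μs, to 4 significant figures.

Per-hop transmission t_tx = L/R = 40000/3300000000 = 12.1212 μs.
Per-hop propagation t_prop = 42000/200000000 = 210 μs.
Pipeline fill: first packet needs 3·t_tx to clear all hops; remaining 192 packets each add one t_tx.
Total = (3+193-1)·t_tx + 3·t_prop = 195·12.1212 + 3·210 = 2994 μs.

2994 μs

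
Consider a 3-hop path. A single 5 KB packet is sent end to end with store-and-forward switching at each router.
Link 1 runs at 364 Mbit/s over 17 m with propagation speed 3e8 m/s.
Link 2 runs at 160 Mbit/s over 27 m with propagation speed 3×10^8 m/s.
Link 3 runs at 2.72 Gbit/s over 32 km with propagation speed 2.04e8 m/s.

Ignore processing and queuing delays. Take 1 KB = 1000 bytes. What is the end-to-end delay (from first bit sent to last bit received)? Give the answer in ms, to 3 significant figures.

L = 40000 bits.
Transmission delays (L/R per hop): 0.10989, 0.25, 0.0147059 ms; sum = 0.374596 ms.
Propagation delays (d/s per hop): 5.66667e-05, 9e-05, 0.156863 ms; sum = 0.157009 ms.
End-to-end = 0.532 ms.

0.532 ms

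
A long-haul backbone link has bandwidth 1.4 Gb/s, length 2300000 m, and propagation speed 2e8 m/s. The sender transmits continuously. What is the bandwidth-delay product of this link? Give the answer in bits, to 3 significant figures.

16100000 bits

Propagation delay = 2300000 / 200000000 = 0.0115 s.
BDP = R × t_prop = 1400000000 × 0.0115 = 16100000 bits.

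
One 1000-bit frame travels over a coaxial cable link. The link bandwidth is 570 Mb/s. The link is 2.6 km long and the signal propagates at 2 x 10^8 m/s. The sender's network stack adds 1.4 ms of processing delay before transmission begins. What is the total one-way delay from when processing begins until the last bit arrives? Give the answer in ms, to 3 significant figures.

1.41 ms

Transmission delay = L/R = 1000 / 570000000 = 0.00175439 ms.
Propagation delay = d/s = 2600 m / 200000000 m/s = 0.013 ms.
Plus processing delay 1.4 ms = 1.4 ms.
Total = 1.41 ms.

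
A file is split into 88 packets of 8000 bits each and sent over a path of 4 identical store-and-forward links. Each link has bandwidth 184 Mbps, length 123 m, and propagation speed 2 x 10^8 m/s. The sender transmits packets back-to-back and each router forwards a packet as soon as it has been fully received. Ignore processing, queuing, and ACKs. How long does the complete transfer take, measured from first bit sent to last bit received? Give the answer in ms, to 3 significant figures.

3.96 ms

Per-hop transmission t_tx = L/R = 8000/184000000 = 0.0434783 ms.
Per-hop propagation t_prop = 123/200000000 = 0.000615 ms.
Pipeline fill: first packet needs 4·t_tx to clear all hops; remaining 87 packets each add one t_tx.
Total = (4+88-1)·t_tx + 4·t_prop = 91·0.0434783 + 4·0.000615 = 3.96 ms.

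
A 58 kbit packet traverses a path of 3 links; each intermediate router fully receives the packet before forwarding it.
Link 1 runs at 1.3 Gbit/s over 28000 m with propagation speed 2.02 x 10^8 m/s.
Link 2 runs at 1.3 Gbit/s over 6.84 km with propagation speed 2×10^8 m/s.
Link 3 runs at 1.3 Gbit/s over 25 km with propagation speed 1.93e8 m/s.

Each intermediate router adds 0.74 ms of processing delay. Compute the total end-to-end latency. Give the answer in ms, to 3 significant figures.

L = 58000 bits.
Transmission delay per hop = L/R = 58000/1300000000 = 0.0446154 ms; 3 hops → 0.133846 ms.
Propagation delays (d/s per hop): 0.138614, 0.0342, 0.129534 ms; sum = 0.302348 ms.
Processing at 2 router(s): 2 × 0.74 ms = 1.48 ms.
End-to-end = 1.92 ms.

1.92 ms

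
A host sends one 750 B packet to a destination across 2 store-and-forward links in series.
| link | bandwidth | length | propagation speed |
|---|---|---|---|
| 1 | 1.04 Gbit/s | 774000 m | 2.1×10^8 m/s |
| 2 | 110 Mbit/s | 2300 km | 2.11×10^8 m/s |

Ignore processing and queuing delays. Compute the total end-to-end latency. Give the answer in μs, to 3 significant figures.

14600 μs

L = 750 × 8 = 6000 bits.
Transmission delays (L/R per hop): 5.76923, 54.5455 μs; sum = 60.3147 μs.
Propagation delays (d/s per hop): 3685.71, 10900.5 μs; sum = 14586.2 μs.
End-to-end = 14600 μs.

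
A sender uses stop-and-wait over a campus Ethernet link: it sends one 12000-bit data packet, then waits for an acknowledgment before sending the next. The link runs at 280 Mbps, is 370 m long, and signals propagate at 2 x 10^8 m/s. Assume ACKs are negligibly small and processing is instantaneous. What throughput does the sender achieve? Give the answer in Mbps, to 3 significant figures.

258 Mbps

t_tx = L/R = 12000/280000000 = 4.28571e-05 s.
t_prop = 370/200000000 = 1.85e-06 s; RTT = 3.7e-06 s.
Cycle = t_tx + RTT = 4.65571e-05 s.
Throughput = L / cycle = 12000 / 4.65571e-05 = 258 Mbps.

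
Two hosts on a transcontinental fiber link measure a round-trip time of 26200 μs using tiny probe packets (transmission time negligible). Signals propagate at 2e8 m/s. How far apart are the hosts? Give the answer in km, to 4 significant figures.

One-way propagation = RTT/2 = 13100 μs.
d = s × t = 200000000 × 0.0131 = 2620 km.

2620 km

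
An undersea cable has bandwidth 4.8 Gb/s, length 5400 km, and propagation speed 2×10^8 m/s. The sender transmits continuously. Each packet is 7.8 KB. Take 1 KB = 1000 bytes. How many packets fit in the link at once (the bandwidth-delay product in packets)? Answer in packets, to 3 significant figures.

2080 packets

Propagation delay = 5400000 / 200000000 = 0.027 s.
BDP = R × t_prop = 4800000000 × 0.027 = 129600000 bits.
In packets of 62400 bits: 2080 packets.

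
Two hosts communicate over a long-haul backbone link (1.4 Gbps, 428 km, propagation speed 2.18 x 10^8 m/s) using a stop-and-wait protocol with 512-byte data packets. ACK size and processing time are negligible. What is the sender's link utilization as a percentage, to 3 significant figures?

t_tx = L/R = 4096/1400000000 = 2.92571e-06 s.
t_prop = 428000/2.18e+08 = 0.0019633 s; RTT = 0.00392661 s.
Cycle = t_tx + RTT = 0.00392953 s.
Utilization = t_tx / cycle = 2.92571e-06/0.00392953 = 0.0745 %.

0.0745 %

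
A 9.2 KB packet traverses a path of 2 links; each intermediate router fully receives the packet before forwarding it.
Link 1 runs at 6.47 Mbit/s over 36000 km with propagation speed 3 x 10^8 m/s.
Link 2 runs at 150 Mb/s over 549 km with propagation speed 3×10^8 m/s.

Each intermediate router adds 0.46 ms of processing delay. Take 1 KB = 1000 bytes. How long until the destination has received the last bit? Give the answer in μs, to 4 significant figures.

L = 73600 bits.
Transmission delays (L/R per hop): 11375.6, 490.667 μs; sum = 11866.2 μs.
Propagation delays (d/s per hop): 120000, 1830 μs; sum = 121830 μs.
Processing at 1 router(s): 1 × 0.46 ms = 460 μs.
End-to-end = 134200 μs.

134200 μs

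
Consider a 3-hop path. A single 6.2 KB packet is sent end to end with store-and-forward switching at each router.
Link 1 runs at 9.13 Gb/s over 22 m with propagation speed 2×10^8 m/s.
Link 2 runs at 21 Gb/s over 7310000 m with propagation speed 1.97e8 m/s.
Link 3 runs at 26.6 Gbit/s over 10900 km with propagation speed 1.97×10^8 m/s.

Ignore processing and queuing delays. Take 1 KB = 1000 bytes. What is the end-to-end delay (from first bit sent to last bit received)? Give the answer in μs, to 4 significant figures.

L = 49600 bits.
Transmission delays (L/R per hop): 5.43264, 2.3619, 1.86466 μs; sum = 9.65921 μs.
Propagation delays (d/s per hop): 0.11, 37106.6, 55329.9 μs; sum = 92436.7 μs.
End-to-end = 92450 μs.

92450 μs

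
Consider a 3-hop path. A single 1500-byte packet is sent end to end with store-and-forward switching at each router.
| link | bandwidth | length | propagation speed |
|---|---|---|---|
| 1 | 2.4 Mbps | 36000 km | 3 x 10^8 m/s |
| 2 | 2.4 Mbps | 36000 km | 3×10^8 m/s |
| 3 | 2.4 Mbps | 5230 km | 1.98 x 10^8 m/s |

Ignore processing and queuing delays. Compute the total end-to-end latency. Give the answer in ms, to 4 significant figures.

281.4 ms

L = 1500 × 8 = 12000 bits.
Transmission delay per hop = L/R = 12000/2400000 = 5 ms; 3 hops → 15 ms.
Propagation delays (d/s per hop): 120, 120, 26.4141 ms; sum = 266.414 ms.
End-to-end = 281.4 ms.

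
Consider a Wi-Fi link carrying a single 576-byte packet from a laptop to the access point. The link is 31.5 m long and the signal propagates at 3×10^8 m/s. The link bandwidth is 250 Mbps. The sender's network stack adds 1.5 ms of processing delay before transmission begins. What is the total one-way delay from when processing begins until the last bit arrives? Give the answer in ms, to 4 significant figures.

1.519 ms

L = 576 × 8 = 4608 bits.
Transmission delay = L/R = 4608 / 250000000 = 0.018432 ms.
Propagation delay = d/s = 31.5 m / 300000000 m/s = 0.000105 ms.
Plus processing delay 1.5 ms = 1.5 ms.
Total = 1.519 ms.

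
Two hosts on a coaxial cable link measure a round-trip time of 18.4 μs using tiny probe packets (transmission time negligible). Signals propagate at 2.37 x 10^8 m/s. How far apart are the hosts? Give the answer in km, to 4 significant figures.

One-way propagation = RTT/2 = 9.2 μs.
d = s × t = 237000000 × 9.2e-06 = 2.180 km.

2.180 km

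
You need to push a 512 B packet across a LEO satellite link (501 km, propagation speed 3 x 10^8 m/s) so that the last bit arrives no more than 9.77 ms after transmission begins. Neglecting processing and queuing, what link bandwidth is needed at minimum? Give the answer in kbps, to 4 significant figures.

505.7 kbps

L = 4096 bits.
Propagation delay = 501000 / 300000000 = 1.67 ms.
Transmission budget = 9.77 − 1.67 = 8.1 ms.
R ≥ L / t_tx = 4096 bits / 0.0081 s = 505.7 kbps.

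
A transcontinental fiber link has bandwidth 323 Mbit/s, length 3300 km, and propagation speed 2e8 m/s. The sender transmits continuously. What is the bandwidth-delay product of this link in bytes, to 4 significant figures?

Propagation delay = 3300000 / 200000000 = 0.0165 s.
BDP = R × t_prop = 323000000 × 0.0165 = 5329500 bits.
In bytes: 5329500/8 = 666200 bytes.

666200 bytes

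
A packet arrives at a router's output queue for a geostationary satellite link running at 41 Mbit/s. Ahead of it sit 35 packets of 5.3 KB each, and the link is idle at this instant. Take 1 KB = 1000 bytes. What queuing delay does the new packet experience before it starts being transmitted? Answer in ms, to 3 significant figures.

Each queued packet: L/R = 42400/41000000 = 1.03415 ms.
35 queued → 36.1951 ms.
Queuing delay = 36.2 ms.

36.2 ms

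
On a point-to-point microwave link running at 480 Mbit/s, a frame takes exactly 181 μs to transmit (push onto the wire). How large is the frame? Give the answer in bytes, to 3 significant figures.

10900 bytes

L = R × t_tx = 480000000 b/s × 0.000181 s = 86880 bits.
In bytes: 86880 / 8 = 10900 bytes.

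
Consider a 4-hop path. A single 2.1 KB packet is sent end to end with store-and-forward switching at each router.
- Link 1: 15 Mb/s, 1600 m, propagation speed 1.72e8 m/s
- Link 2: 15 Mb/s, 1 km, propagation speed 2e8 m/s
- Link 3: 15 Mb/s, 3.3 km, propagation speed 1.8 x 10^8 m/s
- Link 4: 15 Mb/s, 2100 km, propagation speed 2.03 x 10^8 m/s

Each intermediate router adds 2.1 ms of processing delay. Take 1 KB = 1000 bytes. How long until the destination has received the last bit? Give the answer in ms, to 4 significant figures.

L = 16800 bits.
Transmission delay per hop = L/R = 16800/15000000 = 1.12 ms; 4 hops → 4.48 ms.
Propagation delays (d/s per hop): 0.00930233, 0.005, 0.0183333, 10.3448 ms; sum = 10.3775 ms.
Processing at 3 router(s): 3 × 2.1 ms = 6.3 ms.
End-to-end = 21.16 ms.

21.16 ms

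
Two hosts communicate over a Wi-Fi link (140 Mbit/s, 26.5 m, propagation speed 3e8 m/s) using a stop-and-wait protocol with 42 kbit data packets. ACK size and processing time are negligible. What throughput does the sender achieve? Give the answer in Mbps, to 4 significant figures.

139.9 Mbps

t_tx = L/R = 42000/140000000 = 0.0003 s.
t_prop = 26.5/300000000 = 8.83333e-08 s; RTT = 1.76667e-07 s.
Cycle = t_tx + RTT = 0.000300177 s.
Throughput = L / cycle = 42000 / 0.000300177 = 139.9 Mbps.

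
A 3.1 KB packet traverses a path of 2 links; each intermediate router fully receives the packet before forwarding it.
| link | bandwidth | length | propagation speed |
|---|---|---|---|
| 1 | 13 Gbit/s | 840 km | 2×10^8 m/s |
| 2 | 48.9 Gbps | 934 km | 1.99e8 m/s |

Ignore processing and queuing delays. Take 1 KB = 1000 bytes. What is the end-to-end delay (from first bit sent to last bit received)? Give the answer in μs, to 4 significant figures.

8896 μs

L = 24800 bits.
Transmission delays (L/R per hop): 1.90769, 0.507157 μs; sum = 2.41485 μs.
Propagation delays (d/s per hop): 4200, 4693.47 μs; sum = 8893.47 μs.
End-to-end = 8896 μs.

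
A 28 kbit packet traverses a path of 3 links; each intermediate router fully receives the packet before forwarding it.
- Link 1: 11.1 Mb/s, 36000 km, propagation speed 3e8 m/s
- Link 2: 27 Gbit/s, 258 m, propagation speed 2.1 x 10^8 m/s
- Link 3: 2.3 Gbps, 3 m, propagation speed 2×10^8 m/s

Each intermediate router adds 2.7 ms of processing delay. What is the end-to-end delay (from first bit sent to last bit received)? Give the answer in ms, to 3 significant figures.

128 ms

L = 28000 bits.
Transmission delays (L/R per hop): 2.52252, 0.00103704, 0.0121739 ms; sum = 2.53573 ms.
Propagation delays (d/s per hop): 120, 0.00122857, 1.5e-05 ms; sum = 120.001 ms.
Processing at 2 router(s): 2 × 2.7 ms = 5.4 ms.
End-to-end = 128 ms.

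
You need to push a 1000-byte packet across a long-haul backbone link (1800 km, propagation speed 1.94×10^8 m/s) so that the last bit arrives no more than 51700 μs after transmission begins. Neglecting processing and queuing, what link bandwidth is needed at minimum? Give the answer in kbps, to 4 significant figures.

L = 8000 bits.
Propagation delay = 1800000 / 194000000 = 9278.35 μs.
Transmission budget = 51700 − 9278.35 = 42421.6 μs.
R ≥ L / t_tx = 8000 bits / 0.0424216 s = 188.6 kbps.

188.6 kbps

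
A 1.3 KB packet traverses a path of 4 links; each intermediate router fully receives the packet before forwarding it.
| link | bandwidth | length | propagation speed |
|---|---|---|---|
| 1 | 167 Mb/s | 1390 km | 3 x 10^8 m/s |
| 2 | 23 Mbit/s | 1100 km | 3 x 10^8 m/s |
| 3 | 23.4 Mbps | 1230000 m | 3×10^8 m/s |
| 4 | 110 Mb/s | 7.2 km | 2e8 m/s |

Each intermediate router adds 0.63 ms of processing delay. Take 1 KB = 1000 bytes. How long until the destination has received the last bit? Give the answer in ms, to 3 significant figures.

15.4 ms

L = 10400 bits.
Transmission delays (L/R per hop): 0.0622754, 0.452174, 0.444444, 0.0945455 ms; sum = 1.05344 ms.
Propagation delays (d/s per hop): 4.63333, 3.66667, 4.1, 0.036 ms; sum = 12.436 ms.
Processing at 3 router(s): 3 × 0.63 ms = 1.89 ms.
End-to-end = 15.4 ms.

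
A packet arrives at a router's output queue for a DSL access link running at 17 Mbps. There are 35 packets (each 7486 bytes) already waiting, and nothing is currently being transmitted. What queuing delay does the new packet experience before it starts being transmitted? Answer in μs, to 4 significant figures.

Each queued packet: L/R = 59888/17000000 = 3522.82 μs.
35 queued → 123299 μs.
Queuing delay = 123300 μs.

123300 μs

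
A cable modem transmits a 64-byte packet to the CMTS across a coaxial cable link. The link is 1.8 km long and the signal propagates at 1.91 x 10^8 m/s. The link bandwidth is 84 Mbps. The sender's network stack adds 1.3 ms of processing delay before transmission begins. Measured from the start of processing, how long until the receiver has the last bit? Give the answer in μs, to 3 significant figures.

L = 64 × 8 = 512 bits.
Transmission delay = L/R = 512 / 84000000 = 6.09524 μs.
Propagation delay = d/s = 1800 m / 191000000 m/s = 9.42408 μs.
Plus processing delay 1.3 ms = 1300 μs.
Total = 1320 μs.

1320 μs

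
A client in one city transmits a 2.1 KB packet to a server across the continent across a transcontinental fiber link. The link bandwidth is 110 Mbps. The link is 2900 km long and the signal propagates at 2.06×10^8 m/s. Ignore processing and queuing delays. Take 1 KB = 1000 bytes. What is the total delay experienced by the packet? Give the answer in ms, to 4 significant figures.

L = 16800 bits.
Transmission delay = L/R = 16800 / 110000000 = 0.152727 ms.
Propagation delay = d/s = 2900000 m / 206000000 m/s = 14.0777 ms.
Total = 14.23 ms.

14.23 ms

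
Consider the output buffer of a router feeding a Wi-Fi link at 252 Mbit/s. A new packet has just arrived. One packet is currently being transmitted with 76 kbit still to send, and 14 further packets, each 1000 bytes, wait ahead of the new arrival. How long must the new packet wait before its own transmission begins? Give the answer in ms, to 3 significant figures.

Each queued packet: L/R = 8000/252000000 = 0.031746 ms.
14 queued → 0.444444 ms.
Plus remaining 76000 bits of current packet: 0.301587 ms.
Queuing delay = 0.746 ms.

0.746 ms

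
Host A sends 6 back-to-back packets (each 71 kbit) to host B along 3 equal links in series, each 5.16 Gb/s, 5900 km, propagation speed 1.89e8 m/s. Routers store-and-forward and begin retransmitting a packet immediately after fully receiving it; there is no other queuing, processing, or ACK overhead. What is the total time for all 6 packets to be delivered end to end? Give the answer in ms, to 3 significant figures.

Per-hop transmission t_tx = L/R = 71000/5160000000 = 0.0137597 ms.
Per-hop propagation t_prop = 5900000/189000000 = 31.2169 ms.
Pipeline fill: first packet needs 3·t_tx to clear all hops; remaining 5 packets each add one t_tx.
Total = (3+6-1)·t_tx + 3·t_prop = 8·0.0137597 + 3·31.2169 = 93.8 ms.

93.8 ms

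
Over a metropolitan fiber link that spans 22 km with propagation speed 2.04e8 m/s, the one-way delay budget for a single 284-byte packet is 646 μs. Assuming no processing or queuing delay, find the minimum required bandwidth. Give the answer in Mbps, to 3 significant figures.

4.22 Mbps

L = 2272 bits.
Propagation delay = 22000 / 204000000 = 107.843 μs.
Transmission budget = 646 − 107.843 = 538.157 μs.
R ≥ L / t_tx = 2272 bits / 0.000538157 s = 4.22 Mbps.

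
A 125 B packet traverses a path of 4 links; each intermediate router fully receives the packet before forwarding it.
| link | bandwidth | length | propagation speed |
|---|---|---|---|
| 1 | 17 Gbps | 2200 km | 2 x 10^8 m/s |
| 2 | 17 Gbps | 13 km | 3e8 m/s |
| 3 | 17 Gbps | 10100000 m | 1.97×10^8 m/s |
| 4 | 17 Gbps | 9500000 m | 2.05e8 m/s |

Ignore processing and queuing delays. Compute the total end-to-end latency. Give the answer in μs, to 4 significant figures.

L = 125 × 8 = 1000 bits.
Transmission delay per hop = L/R = 1000/17000000000 = 0.0588235 μs; 4 hops → 0.235294 μs.
Propagation delays (d/s per hop): 11000, 43.3333, 51269, 46341.5 μs; sum = 108654 μs.
End-to-end = 108700 μs.

108700 μs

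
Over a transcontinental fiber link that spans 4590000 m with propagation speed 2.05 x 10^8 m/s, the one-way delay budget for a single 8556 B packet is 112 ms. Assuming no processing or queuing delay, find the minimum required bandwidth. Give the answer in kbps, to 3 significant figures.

L = 68448 bits.
Propagation delay = 4590000 / 2.05e+08 = 22.3902 ms.
Transmission budget = 112 − 22.3902 = 89.6098 ms.
R ≥ L / t_tx = 68448 bits / 0.0896098 s = 764 kbps.

764 kbps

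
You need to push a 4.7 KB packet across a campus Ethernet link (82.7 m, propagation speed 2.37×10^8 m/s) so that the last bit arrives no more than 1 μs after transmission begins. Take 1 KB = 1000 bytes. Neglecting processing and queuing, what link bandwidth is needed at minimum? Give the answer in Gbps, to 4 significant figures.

L = 37600 bits.
Propagation delay = 82.7 / 237000000 = 0.348945 μs.
Transmission budget = 1 − 0.348945 = 0.651055 μs.
R ≥ L / t_tx = 37600 bits / 6.51055e-07 s = 57.75 Gbps.

57.75 Gbps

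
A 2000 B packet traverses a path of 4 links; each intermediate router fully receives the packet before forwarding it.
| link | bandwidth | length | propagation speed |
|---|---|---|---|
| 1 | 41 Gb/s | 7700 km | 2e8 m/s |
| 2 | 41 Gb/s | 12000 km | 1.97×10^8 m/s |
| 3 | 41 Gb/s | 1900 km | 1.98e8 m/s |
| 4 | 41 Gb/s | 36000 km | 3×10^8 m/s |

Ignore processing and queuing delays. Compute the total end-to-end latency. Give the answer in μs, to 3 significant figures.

L = 2000 × 8 = 16000 bits.
Transmission delay per hop = L/R = 16000/41000000000 = 0.390244 μs; 4 hops → 1.56098 μs.
Propagation delays (d/s per hop): 38500, 60913.7, 9595.96, 120000 μs; sum = 229010 μs.
End-to-end = 229000 μs.

229000 μs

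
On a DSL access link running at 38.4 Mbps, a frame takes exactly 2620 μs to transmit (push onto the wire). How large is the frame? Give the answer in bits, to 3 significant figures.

L = R × t_tx = 38400000 b/s × 0.00262 s = 100608 bits.

101000 bits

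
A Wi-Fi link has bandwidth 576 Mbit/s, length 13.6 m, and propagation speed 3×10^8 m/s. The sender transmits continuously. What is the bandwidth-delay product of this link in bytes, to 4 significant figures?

3.264 bytes

Propagation delay = 13.6 / 300000000 = 4.53333e-08 s.
BDP = R × t_prop = 576000000 × 4.53333e-08 = 26.112 bits.
In bytes: 26.112/8 = 3.264 bytes.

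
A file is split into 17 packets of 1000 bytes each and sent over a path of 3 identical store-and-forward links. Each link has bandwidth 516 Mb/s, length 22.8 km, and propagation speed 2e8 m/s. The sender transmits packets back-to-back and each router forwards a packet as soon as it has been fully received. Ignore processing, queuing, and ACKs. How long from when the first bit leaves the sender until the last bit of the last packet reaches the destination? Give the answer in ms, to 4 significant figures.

Per-hop transmission t_tx = L/R = 8000/516000000 = 0.0155039 ms.
Per-hop propagation t_prop = 22800/200000000 = 0.114 ms.
Pipeline fill: first packet needs 3·t_tx to clear all hops; remaining 16 packets each add one t_tx.
Total = (3+17-1)·t_tx + 3·t_prop = 19·0.0155039 + 3·0.114 = 0.6366 ms.

0.6366 ms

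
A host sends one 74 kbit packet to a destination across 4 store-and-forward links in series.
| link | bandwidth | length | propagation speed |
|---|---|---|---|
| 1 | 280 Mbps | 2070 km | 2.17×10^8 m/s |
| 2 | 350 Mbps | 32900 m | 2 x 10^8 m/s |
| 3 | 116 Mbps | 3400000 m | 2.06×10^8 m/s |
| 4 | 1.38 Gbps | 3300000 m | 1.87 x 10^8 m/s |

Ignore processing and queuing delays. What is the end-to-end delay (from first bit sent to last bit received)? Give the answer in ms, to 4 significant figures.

L = 74000 bits.
Transmission delays (L/R per hop): 0.264286, 0.211429, 0.637931, 0.0536232 ms; sum = 1.16727 ms.
Propagation delays (d/s per hop): 9.53917, 0.1645, 16.5049, 17.6471 ms; sum = 43.8556 ms.
End-to-end = 45.02 ms.

45.02 ms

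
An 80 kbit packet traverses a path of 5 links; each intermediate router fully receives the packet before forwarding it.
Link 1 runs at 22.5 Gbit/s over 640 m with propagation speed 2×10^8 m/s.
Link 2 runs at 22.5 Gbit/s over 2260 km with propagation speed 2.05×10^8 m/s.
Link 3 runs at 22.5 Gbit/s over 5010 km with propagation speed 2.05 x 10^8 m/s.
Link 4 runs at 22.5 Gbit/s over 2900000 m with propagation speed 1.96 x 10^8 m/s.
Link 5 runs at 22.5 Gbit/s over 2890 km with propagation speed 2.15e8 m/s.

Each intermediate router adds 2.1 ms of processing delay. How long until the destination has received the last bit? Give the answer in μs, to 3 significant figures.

L = 80000 bits.
Transmission delay per hop = L/R = 80000/22500000000 = 3.55556 μs; 5 hops → 17.7778 μs.
Propagation delays (d/s per hop): 3.2, 11024.4, 24439, 14795.9, 13441.9 μs; sum = 63704.4 μs.
Processing at 4 router(s): 4 × 2.1 ms = 8400 μs.
End-to-end = 72100 μs.

72100 μs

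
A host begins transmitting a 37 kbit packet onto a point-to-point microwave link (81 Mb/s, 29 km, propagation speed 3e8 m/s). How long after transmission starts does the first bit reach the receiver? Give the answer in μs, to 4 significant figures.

96.67 μs

First bit experiences only propagation delay: d/s = 29000/300000000 = 96.67 μs.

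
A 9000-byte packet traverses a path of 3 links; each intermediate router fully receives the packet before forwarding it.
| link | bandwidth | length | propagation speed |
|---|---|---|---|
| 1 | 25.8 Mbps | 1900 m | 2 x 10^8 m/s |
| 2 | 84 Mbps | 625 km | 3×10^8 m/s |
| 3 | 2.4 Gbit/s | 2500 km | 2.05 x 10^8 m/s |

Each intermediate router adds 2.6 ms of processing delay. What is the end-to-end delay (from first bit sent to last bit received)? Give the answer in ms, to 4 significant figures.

23.17 ms

L = 9000 × 8 = 72000 bits.
Transmission delays (L/R per hop): 2.7907, 0.857143, 0.03 ms; sum = 3.67784 ms.
Propagation delays (d/s per hop): 0.0095, 2.08333, 12.1951 ms; sum = 14.288 ms.
Processing at 2 router(s): 2 × 2.6 ms = 5.2 ms.
End-to-end = 23.17 ms.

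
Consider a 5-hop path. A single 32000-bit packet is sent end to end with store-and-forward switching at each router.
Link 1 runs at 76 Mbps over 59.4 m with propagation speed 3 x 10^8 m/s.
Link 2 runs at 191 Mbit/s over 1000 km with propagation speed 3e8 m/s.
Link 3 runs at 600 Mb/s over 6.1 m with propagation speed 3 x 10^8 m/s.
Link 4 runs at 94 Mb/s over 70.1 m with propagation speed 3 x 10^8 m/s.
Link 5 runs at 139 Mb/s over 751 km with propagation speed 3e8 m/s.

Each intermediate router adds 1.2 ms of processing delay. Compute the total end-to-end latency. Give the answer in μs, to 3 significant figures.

Transmission delays (L/R per hop): 421.053, 167.539, 53.3333, 340.426, 230.216 μs; sum = 1212.57 μs.
Propagation delays (d/s per hop): 0.198, 3333.33, 0.0203333, 0.233667, 2503.33 μs; sum = 5837.12 μs.
Processing at 4 router(s): 4 × 1.2 ms = 4800 μs.
End-to-end = 11800 μs.

11800 μs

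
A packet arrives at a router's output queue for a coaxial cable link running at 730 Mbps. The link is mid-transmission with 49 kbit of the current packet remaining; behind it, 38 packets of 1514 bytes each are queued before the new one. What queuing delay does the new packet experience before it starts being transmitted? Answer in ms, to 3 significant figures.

0.698 ms

Each queued packet: L/R = 12112/730000000 = 0.0165918 ms.
38 queued → 0.630488 ms.
Plus remaining 49000 bits of current packet: 0.0671233 ms.
Queuing delay = 0.698 ms.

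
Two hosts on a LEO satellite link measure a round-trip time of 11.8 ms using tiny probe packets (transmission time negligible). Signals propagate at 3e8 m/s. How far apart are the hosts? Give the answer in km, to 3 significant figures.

One-way propagation = RTT/2 = 5.9 ms.
d = s × t = 300000000 × 0.0059 = 1770 km.

1770 km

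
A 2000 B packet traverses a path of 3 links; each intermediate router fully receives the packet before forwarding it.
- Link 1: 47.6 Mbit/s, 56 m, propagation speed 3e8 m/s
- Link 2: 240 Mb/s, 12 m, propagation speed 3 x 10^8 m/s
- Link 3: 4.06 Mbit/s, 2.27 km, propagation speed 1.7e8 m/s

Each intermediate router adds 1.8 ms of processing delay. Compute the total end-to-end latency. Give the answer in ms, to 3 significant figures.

7.96 ms

L = 2000 × 8 = 16000 bits.
Transmission delays (L/R per hop): 0.336134, 0.0666667, 3.94089 ms; sum = 4.34369 ms.
Propagation delays (d/s per hop): 0.000186667, 4e-05, 0.0133529 ms; sum = 0.0135796 ms.
Processing at 2 router(s): 2 × 1.8 ms = 3.6 ms.
End-to-end = 7.96 ms.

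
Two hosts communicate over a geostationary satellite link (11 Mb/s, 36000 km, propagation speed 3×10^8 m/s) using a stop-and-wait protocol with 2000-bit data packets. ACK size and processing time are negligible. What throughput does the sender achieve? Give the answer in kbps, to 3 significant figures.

t_tx = L/R = 2000/11000000 = 0.000181818 s.
t_prop = 36000000/300000000 = 0.12 s; RTT = 0.24 s.
Cycle = t_tx + RTT = 0.240182 s.
Throughput = L / cycle = 2000 / 0.240182 = 8.33 kbps.

8.33 kbps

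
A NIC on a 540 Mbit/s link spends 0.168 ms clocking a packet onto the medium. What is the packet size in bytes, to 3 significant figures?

L = R × t_tx = 540000000 b/s × 0.000168 s = 90720 bits.
In bytes: 90720 / 8 = 11300 bytes.

11300 bytes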